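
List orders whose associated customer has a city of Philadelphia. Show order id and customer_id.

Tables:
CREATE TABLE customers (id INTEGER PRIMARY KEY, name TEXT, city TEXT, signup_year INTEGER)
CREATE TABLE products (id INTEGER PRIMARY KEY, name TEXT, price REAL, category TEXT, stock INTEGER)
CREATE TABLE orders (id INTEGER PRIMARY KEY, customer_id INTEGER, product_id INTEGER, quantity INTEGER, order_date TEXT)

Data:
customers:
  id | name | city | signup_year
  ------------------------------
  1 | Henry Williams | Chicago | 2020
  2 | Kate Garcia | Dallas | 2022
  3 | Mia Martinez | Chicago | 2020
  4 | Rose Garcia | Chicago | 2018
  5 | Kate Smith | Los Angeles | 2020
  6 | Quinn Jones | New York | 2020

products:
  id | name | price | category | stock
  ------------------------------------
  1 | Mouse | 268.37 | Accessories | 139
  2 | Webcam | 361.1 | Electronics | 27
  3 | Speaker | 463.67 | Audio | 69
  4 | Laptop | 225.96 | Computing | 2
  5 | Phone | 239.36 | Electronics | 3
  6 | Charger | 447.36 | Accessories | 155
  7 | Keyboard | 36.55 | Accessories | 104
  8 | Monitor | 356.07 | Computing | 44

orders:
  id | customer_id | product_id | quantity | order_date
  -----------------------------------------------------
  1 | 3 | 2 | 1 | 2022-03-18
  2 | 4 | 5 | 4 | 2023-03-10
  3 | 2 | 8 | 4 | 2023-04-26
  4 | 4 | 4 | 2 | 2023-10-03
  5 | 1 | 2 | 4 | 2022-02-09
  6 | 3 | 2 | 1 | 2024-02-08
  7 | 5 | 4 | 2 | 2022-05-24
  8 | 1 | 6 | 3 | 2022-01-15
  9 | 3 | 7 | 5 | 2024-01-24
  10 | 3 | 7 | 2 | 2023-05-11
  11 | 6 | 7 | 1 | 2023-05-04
SELECT id, customer_id FROM orders WHERE customer_id IN (SELECT id FROM customers WHERE city = 'Philadelphia')

Execution result:
(no rows)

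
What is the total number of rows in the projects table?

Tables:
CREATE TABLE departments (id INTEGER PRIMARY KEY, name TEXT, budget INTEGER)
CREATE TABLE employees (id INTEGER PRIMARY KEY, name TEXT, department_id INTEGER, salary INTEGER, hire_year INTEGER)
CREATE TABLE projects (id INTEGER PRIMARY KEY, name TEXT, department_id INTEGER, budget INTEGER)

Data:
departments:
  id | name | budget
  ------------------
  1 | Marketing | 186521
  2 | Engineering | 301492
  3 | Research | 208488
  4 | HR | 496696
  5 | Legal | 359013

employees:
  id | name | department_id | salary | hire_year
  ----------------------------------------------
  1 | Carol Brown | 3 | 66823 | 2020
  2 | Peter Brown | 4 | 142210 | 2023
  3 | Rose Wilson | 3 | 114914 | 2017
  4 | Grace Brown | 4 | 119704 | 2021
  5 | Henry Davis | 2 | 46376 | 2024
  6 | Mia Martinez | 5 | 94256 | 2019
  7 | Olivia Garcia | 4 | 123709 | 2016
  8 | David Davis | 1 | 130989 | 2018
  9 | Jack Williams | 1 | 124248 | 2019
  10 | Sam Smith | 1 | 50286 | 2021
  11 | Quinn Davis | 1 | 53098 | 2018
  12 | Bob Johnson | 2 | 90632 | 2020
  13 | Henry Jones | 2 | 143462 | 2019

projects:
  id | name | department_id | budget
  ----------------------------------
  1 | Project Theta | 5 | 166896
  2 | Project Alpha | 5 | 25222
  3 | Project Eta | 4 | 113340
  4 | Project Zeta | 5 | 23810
SELECT COUNT(*) FROM projects

Execution result:
4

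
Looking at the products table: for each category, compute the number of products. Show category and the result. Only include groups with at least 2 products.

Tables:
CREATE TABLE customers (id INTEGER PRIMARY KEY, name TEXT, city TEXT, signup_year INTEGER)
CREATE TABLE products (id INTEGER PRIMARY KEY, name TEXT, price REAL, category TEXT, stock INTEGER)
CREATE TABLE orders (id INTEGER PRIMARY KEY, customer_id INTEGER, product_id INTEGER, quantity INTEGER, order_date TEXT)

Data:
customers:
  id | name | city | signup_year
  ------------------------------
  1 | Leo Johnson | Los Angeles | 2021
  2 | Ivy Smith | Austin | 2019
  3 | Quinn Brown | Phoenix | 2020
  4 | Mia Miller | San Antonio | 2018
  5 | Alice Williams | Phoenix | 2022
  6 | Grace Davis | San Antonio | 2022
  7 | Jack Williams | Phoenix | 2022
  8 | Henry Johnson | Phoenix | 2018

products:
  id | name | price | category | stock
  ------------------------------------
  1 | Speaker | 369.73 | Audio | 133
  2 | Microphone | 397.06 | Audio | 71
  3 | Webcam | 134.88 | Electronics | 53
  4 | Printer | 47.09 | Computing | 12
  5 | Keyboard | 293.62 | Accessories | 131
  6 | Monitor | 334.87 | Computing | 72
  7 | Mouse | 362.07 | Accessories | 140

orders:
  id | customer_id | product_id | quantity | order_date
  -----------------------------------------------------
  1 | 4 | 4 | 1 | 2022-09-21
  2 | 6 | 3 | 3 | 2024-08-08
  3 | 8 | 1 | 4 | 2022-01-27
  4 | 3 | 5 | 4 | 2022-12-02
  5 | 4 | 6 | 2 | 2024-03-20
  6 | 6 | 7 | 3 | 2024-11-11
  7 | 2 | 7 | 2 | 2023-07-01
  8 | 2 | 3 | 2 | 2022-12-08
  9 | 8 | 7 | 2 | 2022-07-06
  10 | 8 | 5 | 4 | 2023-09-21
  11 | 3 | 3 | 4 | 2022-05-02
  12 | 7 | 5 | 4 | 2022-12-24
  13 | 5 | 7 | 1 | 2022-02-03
SELECT category, COUNT(*) AS n FROM products GROUP BY category HAVING COUNT(*) >= 2

Execution result:
category | n
Accessories | 2
Audio | 2
Computing | 2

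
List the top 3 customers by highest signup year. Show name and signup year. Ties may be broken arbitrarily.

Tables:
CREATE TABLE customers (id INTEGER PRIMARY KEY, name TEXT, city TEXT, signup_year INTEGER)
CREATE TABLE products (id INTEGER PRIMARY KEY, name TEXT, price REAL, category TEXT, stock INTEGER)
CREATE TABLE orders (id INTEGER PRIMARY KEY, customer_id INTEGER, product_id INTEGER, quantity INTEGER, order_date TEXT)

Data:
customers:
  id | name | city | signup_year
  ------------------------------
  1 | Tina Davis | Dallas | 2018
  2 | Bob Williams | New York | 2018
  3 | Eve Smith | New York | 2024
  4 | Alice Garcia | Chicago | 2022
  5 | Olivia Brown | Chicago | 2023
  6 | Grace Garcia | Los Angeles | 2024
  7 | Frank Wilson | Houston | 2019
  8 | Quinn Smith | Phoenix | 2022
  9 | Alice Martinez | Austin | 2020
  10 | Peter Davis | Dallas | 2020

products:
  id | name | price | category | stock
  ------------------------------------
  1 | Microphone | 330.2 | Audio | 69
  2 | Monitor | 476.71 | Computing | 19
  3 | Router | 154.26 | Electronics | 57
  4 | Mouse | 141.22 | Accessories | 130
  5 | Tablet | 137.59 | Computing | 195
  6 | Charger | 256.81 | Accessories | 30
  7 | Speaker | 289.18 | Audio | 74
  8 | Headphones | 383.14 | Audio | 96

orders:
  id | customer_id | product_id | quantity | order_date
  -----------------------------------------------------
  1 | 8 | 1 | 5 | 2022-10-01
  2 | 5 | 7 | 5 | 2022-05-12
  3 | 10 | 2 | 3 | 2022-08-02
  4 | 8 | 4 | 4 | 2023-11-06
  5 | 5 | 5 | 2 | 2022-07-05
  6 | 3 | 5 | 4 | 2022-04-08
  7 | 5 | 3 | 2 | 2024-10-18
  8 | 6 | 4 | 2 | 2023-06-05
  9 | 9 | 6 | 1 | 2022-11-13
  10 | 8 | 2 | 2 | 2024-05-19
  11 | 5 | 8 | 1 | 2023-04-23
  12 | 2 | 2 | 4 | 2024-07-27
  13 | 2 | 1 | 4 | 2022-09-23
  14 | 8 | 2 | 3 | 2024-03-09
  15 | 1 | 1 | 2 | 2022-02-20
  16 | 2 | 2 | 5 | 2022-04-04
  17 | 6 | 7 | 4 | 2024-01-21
SELECT name, signup_year FROM customers ORDER BY signup_year DESC LIMIT 3

Execution result:
name | signup_year
Eve Smith | 2024
Grace Garcia | 2024
Olivia Brown | 2023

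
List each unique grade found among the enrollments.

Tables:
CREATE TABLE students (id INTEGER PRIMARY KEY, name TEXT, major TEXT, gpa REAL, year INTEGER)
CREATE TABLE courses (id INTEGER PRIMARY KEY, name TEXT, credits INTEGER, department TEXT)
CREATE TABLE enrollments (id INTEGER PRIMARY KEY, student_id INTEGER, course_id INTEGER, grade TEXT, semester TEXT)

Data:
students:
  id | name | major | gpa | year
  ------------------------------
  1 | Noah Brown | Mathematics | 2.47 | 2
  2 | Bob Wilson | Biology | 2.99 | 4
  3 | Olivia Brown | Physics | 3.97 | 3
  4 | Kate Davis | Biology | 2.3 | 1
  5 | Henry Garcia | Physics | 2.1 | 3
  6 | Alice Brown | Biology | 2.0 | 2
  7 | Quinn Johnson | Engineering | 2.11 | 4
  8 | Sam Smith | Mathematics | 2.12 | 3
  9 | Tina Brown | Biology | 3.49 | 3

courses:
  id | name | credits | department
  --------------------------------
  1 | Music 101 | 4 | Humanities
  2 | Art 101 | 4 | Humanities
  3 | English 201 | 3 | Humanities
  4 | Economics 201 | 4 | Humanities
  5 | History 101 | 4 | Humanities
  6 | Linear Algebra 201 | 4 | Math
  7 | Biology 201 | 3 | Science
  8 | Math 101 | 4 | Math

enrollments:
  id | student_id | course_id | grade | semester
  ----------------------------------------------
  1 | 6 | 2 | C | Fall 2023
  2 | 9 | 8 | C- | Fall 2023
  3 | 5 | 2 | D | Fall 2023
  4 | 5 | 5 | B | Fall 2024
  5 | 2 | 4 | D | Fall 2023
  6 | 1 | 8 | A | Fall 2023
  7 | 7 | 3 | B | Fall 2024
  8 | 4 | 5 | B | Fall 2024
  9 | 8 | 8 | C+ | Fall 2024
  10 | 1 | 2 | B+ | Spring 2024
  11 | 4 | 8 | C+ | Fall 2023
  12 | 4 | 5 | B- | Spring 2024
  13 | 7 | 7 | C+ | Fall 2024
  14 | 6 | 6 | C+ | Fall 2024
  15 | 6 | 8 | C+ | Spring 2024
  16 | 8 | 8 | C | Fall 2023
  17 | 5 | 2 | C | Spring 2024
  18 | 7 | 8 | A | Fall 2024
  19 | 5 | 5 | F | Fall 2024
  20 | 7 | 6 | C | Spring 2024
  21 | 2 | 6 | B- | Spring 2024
SELECT DISTINCT grade FROM enrollments

Execution result:
grade
C
C-
D
B
A
C+
B+
B-
F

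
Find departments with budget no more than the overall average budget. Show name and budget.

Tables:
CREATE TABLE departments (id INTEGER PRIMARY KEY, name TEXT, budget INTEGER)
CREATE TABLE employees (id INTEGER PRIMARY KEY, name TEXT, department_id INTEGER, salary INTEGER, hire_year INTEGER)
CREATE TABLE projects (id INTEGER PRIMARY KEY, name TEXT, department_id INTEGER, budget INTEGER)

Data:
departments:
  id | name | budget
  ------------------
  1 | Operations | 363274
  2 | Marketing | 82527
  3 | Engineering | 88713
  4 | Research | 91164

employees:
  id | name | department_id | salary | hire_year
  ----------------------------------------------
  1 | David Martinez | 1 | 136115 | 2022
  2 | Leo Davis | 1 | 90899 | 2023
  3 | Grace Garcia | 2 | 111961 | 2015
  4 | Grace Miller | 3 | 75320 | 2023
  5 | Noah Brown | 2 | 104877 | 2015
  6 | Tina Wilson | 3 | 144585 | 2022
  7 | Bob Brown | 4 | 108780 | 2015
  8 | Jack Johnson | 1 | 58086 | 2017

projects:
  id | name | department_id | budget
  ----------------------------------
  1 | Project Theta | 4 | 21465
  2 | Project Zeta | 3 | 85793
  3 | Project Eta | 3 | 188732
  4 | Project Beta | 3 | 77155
SELECT name, budget FROM departments WHERE budget <= (SELECT AVG(budget) FROM departments)

Execution result:
name | budget
Marketing | 82527
Engineering | 88713
Research | 91164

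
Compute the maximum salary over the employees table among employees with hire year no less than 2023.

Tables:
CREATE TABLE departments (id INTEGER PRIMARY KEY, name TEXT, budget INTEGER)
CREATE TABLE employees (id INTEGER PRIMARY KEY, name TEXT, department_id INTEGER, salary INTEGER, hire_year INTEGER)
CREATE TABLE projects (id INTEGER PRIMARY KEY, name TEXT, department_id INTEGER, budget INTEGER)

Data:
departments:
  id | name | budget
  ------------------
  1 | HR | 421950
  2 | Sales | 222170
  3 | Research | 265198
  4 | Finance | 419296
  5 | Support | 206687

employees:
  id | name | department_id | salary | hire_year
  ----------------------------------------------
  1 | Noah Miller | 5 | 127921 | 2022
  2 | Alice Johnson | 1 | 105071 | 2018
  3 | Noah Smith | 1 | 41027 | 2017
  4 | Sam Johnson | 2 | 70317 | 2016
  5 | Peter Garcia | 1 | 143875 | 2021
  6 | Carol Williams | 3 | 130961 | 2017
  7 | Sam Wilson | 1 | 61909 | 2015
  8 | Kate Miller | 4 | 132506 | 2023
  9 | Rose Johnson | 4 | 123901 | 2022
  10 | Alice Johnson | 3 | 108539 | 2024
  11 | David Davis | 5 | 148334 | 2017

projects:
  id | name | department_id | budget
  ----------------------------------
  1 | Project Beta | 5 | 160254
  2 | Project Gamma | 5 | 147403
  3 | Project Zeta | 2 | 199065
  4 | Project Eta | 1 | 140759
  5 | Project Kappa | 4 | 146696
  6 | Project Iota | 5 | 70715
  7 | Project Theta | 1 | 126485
SELECT MAX(salary) FROM employees WHERE hire_year >= 2023

Execution result:
132506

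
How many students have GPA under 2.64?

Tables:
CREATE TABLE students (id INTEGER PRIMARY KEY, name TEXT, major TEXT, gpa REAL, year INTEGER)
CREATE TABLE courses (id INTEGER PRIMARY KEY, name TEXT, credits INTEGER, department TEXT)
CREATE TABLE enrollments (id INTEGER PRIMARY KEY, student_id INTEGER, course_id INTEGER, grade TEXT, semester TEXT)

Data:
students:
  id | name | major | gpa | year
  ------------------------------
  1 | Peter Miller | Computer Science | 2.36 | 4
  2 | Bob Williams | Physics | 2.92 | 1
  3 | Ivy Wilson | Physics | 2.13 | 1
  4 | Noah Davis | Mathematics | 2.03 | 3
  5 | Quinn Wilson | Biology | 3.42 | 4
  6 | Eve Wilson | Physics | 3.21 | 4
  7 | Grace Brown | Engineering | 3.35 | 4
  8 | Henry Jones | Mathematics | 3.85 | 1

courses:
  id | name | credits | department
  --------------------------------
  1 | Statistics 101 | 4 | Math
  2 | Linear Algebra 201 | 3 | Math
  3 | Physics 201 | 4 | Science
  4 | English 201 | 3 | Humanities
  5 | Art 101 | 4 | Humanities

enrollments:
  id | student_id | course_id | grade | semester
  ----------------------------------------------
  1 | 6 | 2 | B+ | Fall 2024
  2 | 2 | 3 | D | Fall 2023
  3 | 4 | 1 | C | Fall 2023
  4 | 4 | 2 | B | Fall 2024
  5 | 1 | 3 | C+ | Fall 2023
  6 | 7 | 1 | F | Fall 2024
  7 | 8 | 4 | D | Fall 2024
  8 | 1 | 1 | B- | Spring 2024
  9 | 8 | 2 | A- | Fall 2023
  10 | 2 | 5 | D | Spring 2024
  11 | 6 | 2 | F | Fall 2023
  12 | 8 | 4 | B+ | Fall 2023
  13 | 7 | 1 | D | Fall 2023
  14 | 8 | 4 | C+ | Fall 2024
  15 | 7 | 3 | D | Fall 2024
SELECT COUNT(*) FROM students WHERE gpa < 2.64

Execution result:
3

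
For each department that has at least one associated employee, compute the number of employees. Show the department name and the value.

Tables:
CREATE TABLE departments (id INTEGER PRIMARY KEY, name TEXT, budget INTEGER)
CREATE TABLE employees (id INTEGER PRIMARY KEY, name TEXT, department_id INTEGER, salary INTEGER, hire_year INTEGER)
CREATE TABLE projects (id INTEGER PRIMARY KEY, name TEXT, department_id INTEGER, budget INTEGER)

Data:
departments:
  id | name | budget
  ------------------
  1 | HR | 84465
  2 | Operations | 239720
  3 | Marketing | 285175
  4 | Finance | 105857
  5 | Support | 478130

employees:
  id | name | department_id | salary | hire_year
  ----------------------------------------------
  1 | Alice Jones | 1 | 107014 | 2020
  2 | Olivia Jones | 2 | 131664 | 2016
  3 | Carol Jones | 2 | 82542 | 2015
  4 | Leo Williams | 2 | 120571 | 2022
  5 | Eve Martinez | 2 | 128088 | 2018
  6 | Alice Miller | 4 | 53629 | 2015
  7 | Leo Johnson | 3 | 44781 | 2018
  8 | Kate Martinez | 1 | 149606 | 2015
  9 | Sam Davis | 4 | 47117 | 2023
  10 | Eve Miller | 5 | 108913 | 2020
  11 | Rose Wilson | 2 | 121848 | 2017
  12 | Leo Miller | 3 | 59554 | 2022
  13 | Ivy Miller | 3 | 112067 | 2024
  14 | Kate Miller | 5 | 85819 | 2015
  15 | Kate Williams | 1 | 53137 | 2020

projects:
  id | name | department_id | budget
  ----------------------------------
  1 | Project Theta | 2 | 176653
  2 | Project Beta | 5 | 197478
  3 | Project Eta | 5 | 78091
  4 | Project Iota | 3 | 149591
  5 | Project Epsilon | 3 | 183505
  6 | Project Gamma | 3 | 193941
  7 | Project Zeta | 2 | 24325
SELECT p.name, COUNT(*) AS n FROM employees c JOIN departments p ON c.department_id = p.id GROUP BY p.id, p.name

Execution result:
name | n
HR | 3
Operations | 5
Marketing | 3
Finance | 2
Support | 2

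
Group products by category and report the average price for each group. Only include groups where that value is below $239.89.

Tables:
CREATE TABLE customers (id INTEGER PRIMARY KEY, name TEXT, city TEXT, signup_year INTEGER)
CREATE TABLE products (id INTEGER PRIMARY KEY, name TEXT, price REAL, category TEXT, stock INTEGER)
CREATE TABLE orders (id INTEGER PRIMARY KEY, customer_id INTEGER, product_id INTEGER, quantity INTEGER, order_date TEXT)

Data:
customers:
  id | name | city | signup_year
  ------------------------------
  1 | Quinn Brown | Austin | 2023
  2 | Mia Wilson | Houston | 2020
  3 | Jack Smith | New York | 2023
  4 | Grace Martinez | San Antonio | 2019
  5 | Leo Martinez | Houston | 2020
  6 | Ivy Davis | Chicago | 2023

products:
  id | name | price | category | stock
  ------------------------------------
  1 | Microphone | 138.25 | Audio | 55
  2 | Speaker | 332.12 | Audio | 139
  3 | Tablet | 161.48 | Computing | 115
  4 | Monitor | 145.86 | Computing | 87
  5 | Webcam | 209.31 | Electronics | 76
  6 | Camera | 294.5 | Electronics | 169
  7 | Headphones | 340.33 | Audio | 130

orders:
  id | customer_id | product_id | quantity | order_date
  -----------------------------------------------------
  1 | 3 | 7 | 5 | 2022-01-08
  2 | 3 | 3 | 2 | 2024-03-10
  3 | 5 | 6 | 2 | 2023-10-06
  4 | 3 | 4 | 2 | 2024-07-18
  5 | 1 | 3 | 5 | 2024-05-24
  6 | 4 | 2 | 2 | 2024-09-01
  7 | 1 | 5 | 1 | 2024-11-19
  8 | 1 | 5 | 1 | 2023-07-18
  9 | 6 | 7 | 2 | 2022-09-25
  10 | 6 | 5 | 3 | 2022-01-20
SELECT category, AVG(price) AS avg_price FROM products GROUP BY category HAVING AVG(price) < 239.89

Execution result:
category | avg_price
Computing | 153.67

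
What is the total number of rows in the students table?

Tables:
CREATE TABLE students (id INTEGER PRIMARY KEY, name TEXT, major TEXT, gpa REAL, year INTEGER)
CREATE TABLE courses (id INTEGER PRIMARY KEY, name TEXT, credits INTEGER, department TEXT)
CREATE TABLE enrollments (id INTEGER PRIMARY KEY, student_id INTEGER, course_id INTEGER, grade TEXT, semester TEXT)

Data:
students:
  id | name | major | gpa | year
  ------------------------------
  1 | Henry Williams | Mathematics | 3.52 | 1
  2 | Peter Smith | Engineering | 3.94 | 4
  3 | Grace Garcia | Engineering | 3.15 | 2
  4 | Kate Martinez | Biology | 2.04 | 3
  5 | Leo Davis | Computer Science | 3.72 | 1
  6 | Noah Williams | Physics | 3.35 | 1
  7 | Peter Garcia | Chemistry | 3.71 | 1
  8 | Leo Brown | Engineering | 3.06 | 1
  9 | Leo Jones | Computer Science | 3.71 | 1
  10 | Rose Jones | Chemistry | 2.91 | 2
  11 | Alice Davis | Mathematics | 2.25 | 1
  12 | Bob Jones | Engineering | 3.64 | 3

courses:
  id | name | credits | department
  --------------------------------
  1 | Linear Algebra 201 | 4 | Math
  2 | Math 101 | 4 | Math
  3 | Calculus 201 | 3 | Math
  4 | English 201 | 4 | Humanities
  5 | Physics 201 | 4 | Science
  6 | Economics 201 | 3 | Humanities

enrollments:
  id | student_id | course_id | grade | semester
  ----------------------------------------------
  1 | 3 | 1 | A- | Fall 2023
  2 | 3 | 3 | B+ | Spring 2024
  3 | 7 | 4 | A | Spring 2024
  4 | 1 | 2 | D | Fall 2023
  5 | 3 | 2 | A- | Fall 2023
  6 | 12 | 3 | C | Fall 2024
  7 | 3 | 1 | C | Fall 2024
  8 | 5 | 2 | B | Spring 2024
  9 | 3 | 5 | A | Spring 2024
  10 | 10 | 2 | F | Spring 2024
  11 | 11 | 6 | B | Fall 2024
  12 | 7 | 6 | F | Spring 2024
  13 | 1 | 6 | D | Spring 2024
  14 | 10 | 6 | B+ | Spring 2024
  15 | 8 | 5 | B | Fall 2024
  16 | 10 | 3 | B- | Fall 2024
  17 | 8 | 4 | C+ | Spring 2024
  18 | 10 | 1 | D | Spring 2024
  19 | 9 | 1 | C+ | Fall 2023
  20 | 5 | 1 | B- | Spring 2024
SELECT COUNT(*) FROM students

Execution result:
12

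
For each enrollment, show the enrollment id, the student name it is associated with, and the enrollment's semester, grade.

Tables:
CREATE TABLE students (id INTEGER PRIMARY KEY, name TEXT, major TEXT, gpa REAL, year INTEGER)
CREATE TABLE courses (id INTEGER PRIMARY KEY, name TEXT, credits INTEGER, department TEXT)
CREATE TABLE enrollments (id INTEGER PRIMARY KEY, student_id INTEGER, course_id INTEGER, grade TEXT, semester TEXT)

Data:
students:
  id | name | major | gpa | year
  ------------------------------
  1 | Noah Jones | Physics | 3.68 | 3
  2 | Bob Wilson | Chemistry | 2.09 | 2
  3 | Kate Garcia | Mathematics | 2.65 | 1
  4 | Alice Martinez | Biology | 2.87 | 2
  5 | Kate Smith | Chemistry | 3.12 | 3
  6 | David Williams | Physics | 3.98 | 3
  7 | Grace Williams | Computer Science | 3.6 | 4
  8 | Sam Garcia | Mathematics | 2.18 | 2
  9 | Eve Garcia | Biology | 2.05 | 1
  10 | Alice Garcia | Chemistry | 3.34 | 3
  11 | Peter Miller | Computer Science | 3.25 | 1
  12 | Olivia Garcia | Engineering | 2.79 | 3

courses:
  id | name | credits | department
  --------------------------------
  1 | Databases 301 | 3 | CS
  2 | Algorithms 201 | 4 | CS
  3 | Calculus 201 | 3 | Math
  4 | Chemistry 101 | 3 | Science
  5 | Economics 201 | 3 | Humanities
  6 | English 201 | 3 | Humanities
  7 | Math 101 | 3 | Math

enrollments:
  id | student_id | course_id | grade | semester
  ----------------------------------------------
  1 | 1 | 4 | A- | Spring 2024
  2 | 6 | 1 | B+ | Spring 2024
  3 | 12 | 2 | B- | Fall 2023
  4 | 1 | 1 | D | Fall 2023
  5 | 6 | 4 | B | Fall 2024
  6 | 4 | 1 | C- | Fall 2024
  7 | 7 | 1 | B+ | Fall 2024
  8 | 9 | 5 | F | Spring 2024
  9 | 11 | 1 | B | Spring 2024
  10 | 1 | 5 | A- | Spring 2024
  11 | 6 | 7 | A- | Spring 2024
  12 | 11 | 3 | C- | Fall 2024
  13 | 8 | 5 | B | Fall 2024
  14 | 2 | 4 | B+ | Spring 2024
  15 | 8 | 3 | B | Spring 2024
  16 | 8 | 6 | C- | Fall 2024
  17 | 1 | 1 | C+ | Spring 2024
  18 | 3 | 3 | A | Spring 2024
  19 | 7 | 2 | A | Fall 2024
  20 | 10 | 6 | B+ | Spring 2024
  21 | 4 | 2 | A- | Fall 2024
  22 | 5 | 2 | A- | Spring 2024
SELECT c.id, p.name AS student, c.semester, c.grade FROM enrollments c JOIN students p ON c.student_id = p.id

Execution result:
id | student | semester | grade
1 | Noah Jones | Spring 2024 | A-
2 | David Williams | Spring 2024 | B+
3 | Olivia Garcia | Fall 2023 | B-
4 | Noah Jones | Fall 2023 | D
5 | David Williams | Fall 2024 | B
6 | Alice Martinez | Fall 2024 | C-
7 | Grace Williams | Fall 2024 | B+
8 | Eve Garcia | Spring 2024 | F
9 | Peter Miller | Spring 2024 | B
10 | Noah Jones | Spring 2024 | A-
11 | David Williams | Spring 2024 | A-
12 | Peter Miller | Fall 2024 | C-
13 | Sam Garcia | Fall 2024 | B
14 | Bob Wilson | Spring 2024 | B+
15 | Sam Garcia | Spring 2024 | B
16 | Sam Garcia | Fall 2024 | C-
17 | Noah Jones | Spring 2024 | C+
18 | Kate Garcia | Spring 2024 | A
19 | Grace Williams | Fall 2024 | A
20 | Alice Garcia | Spring 2024 | B+
21 | Alice Martinez | Fall 2024 | A-
22 | Kate Smith | Spring 2024 | A-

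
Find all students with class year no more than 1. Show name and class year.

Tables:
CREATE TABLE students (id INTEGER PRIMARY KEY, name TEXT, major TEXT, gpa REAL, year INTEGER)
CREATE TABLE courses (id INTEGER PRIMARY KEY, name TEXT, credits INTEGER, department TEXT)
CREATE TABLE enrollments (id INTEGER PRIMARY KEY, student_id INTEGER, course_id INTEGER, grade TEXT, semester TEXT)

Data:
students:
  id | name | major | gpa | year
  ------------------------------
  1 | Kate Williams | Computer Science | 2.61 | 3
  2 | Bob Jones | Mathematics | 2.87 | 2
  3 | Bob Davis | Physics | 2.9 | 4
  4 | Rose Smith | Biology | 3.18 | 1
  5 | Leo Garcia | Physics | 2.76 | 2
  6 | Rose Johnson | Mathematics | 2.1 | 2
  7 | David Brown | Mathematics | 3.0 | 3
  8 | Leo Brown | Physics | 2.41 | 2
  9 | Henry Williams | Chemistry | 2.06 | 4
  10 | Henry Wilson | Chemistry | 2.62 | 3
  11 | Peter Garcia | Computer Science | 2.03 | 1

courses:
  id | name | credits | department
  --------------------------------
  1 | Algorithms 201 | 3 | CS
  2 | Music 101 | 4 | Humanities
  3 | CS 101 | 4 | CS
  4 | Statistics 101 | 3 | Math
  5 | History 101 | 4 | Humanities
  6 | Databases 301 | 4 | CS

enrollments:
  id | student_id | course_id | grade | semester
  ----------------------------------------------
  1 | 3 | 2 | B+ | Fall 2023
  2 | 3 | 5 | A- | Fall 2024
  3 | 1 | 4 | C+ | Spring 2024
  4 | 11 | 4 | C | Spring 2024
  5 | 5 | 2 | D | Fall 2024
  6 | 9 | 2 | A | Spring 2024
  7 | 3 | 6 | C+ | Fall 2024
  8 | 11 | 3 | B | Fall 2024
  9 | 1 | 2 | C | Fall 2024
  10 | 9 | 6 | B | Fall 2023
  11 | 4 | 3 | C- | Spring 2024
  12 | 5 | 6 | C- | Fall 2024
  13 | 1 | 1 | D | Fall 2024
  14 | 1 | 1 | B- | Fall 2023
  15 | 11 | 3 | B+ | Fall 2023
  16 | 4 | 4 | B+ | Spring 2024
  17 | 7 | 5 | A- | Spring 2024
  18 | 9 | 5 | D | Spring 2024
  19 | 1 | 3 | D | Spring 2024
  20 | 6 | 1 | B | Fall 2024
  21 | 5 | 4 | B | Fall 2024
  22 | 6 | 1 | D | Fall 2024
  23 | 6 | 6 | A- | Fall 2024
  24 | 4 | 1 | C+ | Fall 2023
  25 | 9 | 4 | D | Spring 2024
SELECT name, year FROM students WHERE year <= 1

Execution result:
name | year
Rose Smith | 1
Peter Garcia | 1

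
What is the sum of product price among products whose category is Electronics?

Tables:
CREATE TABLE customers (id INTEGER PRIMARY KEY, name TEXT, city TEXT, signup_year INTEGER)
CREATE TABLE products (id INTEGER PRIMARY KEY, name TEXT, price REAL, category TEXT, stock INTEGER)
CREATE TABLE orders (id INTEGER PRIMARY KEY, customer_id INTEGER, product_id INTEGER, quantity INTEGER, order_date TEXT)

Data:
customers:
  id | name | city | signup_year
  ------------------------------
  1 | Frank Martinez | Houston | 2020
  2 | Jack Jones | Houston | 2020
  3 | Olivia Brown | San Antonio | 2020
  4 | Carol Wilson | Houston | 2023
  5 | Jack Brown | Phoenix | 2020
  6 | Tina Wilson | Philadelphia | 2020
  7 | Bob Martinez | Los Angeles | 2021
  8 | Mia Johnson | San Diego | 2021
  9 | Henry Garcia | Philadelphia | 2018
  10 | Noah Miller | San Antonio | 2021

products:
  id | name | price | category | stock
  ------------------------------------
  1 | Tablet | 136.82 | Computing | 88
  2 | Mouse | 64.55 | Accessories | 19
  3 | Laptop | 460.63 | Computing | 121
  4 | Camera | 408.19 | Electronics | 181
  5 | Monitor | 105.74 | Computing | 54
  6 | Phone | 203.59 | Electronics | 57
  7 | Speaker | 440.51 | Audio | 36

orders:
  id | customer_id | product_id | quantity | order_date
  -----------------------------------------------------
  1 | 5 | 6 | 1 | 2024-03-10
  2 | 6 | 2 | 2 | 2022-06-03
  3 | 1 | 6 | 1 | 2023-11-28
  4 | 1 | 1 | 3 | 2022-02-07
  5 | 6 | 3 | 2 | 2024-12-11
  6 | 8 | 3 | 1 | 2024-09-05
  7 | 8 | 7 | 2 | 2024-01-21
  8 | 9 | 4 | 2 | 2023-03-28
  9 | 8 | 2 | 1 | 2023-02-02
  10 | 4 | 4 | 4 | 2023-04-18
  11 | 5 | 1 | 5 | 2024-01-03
SELECT SUM(price) FROM products WHERE category = 'Electronics'

Execution result:
611.78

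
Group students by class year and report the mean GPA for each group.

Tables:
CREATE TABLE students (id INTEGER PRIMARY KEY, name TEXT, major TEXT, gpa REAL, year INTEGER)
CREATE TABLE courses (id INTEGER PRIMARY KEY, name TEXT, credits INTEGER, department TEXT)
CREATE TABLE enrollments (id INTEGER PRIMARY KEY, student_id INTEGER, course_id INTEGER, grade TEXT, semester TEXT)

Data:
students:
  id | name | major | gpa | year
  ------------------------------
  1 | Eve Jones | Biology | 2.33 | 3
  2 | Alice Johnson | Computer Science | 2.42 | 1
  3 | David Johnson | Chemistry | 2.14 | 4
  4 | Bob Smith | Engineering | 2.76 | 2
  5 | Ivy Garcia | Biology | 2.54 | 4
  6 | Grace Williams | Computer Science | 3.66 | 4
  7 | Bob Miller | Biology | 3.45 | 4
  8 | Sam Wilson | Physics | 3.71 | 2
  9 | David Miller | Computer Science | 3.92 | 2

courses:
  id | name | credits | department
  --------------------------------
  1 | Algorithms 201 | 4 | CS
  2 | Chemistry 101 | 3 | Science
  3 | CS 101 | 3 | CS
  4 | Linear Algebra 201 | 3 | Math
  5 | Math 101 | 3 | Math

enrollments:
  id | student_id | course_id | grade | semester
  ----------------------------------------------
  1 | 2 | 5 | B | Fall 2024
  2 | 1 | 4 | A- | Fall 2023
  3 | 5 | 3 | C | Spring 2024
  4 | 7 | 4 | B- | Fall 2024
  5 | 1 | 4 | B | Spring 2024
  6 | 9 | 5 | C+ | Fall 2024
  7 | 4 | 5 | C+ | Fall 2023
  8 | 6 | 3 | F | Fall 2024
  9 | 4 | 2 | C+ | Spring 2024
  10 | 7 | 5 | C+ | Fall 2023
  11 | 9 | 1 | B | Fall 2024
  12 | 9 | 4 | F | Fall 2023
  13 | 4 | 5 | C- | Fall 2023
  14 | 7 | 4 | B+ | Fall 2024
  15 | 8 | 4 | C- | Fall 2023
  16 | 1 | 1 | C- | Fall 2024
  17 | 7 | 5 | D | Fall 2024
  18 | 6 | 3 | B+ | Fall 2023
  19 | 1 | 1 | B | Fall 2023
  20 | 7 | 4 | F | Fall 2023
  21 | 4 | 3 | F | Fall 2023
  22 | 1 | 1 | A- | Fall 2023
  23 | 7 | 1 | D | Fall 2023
SELECT year, AVG(gpa) AS avg_gpa FROM students GROUP BY year

Execution result:
year | avg_gpa
1 | 2.42
2 | 3.46
3 | 2.33
4 | 2.95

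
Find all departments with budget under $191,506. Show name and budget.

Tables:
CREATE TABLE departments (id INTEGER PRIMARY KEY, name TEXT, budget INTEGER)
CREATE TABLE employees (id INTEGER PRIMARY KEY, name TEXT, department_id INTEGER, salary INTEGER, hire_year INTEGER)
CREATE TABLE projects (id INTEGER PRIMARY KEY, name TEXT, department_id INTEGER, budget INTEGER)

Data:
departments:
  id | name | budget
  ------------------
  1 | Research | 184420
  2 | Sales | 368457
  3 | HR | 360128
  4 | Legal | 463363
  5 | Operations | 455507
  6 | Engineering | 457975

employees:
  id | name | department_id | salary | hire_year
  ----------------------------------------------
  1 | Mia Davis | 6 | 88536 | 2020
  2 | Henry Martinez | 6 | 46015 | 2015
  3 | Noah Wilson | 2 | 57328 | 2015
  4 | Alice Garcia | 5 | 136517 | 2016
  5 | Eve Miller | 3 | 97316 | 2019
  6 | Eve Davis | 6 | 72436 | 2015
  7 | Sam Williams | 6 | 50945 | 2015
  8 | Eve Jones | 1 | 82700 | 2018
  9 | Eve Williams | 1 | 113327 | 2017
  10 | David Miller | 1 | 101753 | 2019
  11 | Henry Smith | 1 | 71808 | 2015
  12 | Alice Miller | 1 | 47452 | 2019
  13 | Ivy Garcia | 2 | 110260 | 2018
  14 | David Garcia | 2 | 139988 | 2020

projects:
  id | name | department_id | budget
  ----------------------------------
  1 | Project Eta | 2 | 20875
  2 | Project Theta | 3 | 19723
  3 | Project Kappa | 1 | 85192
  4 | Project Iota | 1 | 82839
SELECT name, budget FROM departments WHERE budget < 191506

Execution result:
name | budget
Research | 184420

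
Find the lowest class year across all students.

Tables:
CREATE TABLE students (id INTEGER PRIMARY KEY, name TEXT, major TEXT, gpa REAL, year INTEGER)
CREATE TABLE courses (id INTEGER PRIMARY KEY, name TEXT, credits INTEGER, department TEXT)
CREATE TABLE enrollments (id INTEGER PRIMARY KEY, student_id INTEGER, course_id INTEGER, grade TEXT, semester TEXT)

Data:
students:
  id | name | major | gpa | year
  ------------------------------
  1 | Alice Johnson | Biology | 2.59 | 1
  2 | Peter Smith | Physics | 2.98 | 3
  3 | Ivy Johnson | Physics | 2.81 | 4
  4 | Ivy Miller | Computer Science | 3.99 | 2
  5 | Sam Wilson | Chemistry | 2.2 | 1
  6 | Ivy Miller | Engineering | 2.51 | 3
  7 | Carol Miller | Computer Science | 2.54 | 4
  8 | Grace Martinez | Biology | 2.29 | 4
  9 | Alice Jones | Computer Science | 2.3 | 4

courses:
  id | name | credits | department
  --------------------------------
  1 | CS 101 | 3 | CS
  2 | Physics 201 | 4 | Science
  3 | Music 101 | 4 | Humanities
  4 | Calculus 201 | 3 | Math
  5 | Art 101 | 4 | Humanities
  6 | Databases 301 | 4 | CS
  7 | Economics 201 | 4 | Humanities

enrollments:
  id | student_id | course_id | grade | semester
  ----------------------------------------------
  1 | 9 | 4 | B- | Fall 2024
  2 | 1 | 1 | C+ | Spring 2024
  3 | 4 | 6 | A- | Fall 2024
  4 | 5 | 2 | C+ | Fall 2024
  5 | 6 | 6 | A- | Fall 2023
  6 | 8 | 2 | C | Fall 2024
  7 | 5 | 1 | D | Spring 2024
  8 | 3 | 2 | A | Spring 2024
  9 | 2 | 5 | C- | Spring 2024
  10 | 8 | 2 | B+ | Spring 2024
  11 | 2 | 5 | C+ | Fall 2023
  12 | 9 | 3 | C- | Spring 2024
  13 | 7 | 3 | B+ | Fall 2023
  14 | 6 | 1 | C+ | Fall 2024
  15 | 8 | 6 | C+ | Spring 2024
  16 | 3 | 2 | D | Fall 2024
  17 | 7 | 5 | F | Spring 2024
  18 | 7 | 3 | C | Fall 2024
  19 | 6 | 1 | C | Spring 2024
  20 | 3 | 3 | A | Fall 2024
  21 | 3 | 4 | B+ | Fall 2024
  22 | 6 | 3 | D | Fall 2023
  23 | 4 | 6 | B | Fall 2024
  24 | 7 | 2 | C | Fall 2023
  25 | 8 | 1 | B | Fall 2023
SELECT MIN(year) FROM students

Execution result:
1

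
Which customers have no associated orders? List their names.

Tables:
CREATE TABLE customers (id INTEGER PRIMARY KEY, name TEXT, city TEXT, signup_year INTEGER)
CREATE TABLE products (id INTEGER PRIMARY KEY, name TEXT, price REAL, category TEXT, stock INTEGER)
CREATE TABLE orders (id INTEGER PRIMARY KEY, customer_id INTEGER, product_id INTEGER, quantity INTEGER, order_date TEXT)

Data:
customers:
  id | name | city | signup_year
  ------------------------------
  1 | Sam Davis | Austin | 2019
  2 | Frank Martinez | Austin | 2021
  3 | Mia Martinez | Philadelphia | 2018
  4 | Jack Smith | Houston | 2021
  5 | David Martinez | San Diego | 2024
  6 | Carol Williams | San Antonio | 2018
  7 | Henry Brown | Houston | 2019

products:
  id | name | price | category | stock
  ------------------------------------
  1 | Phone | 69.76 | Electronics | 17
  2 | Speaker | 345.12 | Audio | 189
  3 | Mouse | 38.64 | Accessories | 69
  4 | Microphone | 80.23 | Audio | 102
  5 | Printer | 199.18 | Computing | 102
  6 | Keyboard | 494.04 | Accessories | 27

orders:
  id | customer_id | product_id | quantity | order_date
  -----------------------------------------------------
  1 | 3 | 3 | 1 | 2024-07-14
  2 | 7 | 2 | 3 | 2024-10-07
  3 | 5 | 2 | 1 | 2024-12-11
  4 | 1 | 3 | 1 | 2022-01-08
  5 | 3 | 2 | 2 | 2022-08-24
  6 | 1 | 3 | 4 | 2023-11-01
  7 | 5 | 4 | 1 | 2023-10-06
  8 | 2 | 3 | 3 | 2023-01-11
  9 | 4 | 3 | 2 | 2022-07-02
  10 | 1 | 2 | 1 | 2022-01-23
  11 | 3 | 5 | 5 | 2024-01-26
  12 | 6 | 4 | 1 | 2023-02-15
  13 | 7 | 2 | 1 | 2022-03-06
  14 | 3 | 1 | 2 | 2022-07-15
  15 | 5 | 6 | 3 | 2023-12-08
SELECT p.name FROM customers p LEFT JOIN orders c ON c.customer_id = p.id WHERE c.id IS NULL

Execution result:
(no rows)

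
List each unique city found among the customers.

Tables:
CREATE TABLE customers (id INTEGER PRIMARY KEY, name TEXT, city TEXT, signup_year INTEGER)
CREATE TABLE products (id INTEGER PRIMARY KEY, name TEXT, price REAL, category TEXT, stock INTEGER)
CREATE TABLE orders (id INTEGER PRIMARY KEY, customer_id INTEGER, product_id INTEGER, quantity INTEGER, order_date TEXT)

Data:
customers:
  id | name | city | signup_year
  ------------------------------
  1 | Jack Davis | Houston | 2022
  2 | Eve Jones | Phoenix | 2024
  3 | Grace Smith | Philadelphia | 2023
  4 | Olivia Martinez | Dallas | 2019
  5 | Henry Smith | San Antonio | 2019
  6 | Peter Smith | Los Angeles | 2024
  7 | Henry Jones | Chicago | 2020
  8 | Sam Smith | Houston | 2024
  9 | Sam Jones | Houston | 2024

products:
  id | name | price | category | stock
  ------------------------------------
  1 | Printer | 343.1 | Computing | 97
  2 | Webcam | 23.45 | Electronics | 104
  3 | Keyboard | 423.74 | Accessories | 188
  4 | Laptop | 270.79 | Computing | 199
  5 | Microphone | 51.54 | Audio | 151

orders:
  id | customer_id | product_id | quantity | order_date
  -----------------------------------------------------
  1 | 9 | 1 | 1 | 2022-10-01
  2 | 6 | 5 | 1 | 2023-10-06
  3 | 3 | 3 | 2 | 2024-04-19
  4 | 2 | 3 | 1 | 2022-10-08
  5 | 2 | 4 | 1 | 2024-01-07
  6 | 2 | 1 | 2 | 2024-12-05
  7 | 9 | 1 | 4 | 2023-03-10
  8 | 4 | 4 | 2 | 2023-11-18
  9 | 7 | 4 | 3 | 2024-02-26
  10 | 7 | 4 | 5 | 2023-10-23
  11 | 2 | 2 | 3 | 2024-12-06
SELECT DISTINCT city FROM customers

Execution result:
city
Houston
Phoenix
Philadelphia
Dallas
San Antonio
Los Angeles
Chicago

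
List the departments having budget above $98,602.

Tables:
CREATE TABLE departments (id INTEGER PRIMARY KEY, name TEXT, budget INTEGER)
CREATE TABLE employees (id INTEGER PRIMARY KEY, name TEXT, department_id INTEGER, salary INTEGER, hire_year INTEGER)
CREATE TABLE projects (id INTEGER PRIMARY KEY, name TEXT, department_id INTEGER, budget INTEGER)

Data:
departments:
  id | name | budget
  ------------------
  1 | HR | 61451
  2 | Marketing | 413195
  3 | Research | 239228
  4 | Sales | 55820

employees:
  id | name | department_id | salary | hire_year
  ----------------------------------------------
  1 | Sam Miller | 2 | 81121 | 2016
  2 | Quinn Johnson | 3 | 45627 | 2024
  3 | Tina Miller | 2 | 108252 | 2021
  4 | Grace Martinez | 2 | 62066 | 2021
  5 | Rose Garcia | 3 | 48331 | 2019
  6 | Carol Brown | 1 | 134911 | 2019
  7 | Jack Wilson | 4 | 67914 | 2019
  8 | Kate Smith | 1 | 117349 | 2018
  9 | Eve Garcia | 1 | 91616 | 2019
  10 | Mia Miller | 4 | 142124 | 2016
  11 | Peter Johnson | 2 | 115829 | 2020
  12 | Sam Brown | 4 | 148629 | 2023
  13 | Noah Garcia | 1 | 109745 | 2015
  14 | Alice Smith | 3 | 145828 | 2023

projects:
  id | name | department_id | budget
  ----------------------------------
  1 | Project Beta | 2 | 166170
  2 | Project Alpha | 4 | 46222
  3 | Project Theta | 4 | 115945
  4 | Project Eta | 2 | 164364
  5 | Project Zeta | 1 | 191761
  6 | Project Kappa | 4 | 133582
SELECT name, budget FROM departments WHERE budget > 98602

Execution result:
name | budget
Marketing | 413195
Research | 239228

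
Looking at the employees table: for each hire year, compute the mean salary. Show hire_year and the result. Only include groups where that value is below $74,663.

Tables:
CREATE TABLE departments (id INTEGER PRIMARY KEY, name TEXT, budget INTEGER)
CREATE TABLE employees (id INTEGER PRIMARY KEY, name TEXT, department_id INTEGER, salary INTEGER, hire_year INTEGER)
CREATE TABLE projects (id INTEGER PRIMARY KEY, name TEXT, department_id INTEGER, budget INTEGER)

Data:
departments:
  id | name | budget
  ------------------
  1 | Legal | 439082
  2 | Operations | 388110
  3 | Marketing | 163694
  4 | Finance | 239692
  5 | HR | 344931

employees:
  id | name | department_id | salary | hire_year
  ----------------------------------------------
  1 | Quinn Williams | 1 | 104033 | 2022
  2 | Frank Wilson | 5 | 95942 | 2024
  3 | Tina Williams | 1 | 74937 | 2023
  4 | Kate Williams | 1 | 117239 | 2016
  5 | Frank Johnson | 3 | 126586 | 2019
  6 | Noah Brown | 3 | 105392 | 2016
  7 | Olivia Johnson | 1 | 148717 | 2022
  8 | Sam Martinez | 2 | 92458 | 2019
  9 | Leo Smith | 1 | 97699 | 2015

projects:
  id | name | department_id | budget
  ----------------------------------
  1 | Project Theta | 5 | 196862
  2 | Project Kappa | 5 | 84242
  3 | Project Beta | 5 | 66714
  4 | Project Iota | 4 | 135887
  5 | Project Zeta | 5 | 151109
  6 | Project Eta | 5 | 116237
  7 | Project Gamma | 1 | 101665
SELECT hire_year, AVG(salary) AS avg_salary FROM employees GROUP BY hire_year HAVING AVG(salary) < 74663

Execution result:
(no rows)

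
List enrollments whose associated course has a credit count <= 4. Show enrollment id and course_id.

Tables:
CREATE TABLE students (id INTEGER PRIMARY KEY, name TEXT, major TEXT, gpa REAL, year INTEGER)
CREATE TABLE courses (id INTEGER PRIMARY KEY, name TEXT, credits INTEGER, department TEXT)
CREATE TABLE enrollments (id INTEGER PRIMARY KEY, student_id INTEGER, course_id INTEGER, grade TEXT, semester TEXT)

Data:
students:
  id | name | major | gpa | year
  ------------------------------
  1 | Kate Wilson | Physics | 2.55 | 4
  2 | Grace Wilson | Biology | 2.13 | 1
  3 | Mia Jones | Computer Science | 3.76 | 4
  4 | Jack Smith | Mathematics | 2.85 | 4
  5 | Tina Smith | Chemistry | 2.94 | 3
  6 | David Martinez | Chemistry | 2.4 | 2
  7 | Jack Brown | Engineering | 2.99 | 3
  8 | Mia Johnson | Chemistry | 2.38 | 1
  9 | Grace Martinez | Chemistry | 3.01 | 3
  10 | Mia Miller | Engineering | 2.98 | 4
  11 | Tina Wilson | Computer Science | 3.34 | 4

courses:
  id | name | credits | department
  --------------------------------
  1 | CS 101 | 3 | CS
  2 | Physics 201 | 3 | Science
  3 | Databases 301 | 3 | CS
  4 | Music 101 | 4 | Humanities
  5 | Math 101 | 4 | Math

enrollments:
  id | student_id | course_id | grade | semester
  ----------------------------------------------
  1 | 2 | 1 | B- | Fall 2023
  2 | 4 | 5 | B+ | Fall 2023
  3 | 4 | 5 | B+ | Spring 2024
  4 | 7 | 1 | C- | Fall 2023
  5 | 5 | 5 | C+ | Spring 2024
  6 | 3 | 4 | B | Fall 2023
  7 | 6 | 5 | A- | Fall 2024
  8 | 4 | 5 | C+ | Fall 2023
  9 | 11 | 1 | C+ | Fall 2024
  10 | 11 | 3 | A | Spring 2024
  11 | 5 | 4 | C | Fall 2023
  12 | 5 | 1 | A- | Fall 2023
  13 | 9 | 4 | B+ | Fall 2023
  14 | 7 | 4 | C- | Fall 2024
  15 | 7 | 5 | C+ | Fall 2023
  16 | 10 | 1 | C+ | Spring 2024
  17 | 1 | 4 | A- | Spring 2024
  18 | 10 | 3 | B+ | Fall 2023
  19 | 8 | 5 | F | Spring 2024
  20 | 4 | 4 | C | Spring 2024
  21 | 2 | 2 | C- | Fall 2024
SELECT id, course_id FROM enrollments WHERE course_id IN (SELECT id FROM courses WHERE credits <= 4)

Execution result:
id | course_id
1 | 1
2 | 5
3 | 5
4 | 1
5 | 5
6 | 4
7 | 5
8 | 5
9 | 1
10 | 3
11 | 4
12 | 1
13 | 4
14 | 4
15 | 5
16 | 1
17 | 4
18 | 3
19 | 5
20 | 4
21 | 2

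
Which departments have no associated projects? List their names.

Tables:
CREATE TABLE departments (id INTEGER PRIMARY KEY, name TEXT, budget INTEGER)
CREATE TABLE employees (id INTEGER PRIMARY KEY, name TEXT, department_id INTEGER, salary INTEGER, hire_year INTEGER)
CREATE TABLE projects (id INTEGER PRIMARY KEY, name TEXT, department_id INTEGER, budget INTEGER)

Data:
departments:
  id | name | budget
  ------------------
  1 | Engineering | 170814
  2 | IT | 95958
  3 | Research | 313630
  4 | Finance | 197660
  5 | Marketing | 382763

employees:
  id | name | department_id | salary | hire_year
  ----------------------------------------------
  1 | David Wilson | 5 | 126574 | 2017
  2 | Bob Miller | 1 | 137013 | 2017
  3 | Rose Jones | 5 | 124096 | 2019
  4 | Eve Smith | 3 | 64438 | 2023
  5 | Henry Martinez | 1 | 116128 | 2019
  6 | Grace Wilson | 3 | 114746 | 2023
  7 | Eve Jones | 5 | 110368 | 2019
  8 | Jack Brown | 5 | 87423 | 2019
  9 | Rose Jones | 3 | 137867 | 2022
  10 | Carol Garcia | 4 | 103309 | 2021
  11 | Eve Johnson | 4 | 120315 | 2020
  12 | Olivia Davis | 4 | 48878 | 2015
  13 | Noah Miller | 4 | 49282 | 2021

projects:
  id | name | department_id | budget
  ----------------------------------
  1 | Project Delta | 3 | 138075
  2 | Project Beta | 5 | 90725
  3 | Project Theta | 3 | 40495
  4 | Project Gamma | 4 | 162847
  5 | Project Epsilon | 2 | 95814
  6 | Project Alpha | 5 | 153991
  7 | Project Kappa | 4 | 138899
SELECT p.name FROM departments p LEFT JOIN projects c ON c.department_id = p.id WHERE c.id IS NULL

Execution result:
Engineering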